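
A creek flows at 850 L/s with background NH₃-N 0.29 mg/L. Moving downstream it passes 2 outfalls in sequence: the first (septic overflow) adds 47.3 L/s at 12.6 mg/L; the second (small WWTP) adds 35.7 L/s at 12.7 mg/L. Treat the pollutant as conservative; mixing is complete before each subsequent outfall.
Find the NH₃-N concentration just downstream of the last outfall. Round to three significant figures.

1.39 mg/L

Below outfall 1: Q → 897.3 L/s, C = (850.0·0.2900 + 47.30·12.60)/897.3 = 0.9389 mg/L.
Below outfall 2: Q → 933.0 L/s, C = (897.3·0.9389 + 35.70·12.70)/933.0 = 1.389 mg/L.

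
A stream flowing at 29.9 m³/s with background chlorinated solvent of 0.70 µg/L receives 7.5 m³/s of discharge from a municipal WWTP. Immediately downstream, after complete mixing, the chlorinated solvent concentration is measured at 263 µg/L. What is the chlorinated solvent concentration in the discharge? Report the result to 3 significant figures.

1310 µg/L

Mass balance: 29.90·0.7000 + 7.500·Cₑ = 37.40·263.0
→ Cₑ = (37.40·263.0 − 29.90·0.7000) / 7.500 = 1309 µg/L.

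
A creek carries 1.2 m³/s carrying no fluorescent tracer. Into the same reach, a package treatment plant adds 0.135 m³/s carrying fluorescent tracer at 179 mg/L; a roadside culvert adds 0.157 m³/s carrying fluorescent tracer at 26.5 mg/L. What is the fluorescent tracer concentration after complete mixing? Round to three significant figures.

19.0 mg/L

Flow-weighted average: C = (1.200·0 + 0.1350·179.0 + 0.1570·26.50) / 1.492 = 28.33/1.492 = 18.98 mg/L.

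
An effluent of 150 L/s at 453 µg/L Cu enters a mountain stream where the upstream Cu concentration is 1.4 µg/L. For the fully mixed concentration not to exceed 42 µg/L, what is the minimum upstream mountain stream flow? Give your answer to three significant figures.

Set C_mix = 42: (Q·1.400 + 150.0·453.0) / (Q + 150.0) = 42
→ Q = 150.0·(453.0 − 42)/(42 − 1.400) = 1518 L/s.

1520 L/s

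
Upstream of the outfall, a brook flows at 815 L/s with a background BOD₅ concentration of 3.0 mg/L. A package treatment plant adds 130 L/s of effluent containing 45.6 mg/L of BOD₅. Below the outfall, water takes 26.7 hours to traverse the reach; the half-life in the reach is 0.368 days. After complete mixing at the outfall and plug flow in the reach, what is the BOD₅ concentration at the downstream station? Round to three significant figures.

1.09 mg/L

Flow-weighted average: C = (815.0·3.000 + 130.0·45.60) / 945.0 = 8373/945.0 = 8.860 mg/L.
Half-life 0.368 d → k = ln 2 / 0.368 = 1.884 d⁻¹.
After decay, C = 8.860 × e^(−kt) = 8.860 × 0.1230 = 1.090 mg/L.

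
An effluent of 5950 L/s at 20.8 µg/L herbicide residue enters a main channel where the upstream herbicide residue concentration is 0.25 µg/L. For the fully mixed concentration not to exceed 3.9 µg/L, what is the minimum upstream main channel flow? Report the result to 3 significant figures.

27500 L/s

Set C_mix = 3.9: (Q·0.2500 + 5950·20.80) / (Q + 5950) = 3.9
→ Q = 5950·(20.80 − 3.9)/(3.9 − 0.2500) = 27550 L/s.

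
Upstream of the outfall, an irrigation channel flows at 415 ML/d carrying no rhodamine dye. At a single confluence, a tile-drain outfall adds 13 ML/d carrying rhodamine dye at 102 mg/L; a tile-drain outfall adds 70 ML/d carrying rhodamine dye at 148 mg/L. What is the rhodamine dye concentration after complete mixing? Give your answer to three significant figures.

23.5 mg/L

After mixing, C = (415.0·0 + 13.00·102.0 + 70.00·148.0) / 498.0 = 11690/498.0 = 23.47 mg/L.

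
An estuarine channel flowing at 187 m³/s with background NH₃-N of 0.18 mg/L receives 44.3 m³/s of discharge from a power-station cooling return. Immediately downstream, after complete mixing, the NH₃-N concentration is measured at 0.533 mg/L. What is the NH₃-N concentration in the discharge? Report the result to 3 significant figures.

Mass balance: 187.0·0.1800 + 44.30·Cₑ = 231.3·0.5330
→ Cₑ = (231.3·0.5330 − 187.0·0.1800) / 44.30 = 2.023 mg/L.

2.02 mg/L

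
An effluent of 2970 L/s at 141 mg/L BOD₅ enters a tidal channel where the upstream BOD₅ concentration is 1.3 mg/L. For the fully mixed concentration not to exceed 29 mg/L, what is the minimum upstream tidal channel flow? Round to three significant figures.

Set C_mix = 29: (Q·1.300 + 2970·141.0) / (Q + 2970) = 29
→ Q = 2970·(141.0 − 29)/(29 − 1.300) = 12010 L/s.

12000 L/s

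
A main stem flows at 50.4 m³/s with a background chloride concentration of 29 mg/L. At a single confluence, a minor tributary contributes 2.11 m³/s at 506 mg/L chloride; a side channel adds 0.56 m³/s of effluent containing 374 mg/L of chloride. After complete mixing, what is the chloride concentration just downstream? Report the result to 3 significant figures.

After mixing, C = (50.40·29.00 + 2.110·506.0 + 0.5600·374.0) / 53.07 = 2739/53.07 = 51.61 mg/L.

51.6 mg/L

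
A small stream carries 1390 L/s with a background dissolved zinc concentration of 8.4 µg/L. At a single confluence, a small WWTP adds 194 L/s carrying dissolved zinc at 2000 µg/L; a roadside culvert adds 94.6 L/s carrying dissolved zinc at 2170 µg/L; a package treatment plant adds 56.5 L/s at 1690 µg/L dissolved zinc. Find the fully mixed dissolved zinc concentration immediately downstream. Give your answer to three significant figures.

404 µg/L

After mixing, C = (1390·8.400 + 194.0·2000 + 94.60·2170 + 56.50·1690) / 1735 = 700400/1735 = 403.7 µg/L.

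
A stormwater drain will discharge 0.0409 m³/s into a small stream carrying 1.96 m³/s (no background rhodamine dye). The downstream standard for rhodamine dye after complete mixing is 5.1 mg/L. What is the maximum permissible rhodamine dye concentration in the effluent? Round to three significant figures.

250 mg/L

At the limit, (Qr·Cr + Qe·Cₑ)/(Qr + Qe) = 5.1:
Cₑ = (2.001·5.1 − 1.960·0) / 0.04090 = 249.5 mg/L.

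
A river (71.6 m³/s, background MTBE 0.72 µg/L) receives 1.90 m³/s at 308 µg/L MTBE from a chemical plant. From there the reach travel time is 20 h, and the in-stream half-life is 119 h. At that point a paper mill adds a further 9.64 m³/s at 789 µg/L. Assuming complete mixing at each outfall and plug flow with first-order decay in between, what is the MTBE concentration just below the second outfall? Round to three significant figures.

98.3 µg/L

Mixed concentration C = ΣQC/ΣQ = (71.60·0.7200 + 1.900·308.0) / 73.50 = 636.8/73.50 = 8.663 µg/L; combined flow 73.50 m³/s.
Half-life 119 h → k = ln 2 / 119 = 0.005825 h⁻¹ = 0.1398 d⁻¹.
Applying C = C₀e^(−kt): 8.663 × 0.8900 = 7.711 µg/L.
At the second outfall, C = (73.50·7.711 + 9.640·789.0) / (73.50 + 9.640) = 98.30 µg/L.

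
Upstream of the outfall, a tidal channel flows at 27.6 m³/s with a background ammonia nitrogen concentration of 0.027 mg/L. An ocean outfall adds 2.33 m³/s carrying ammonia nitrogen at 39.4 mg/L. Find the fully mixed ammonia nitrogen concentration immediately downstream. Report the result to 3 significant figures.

Mixed concentration C = ΣQC/ΣQ = (27.60·0.02700 + 2.330·39.40) / 29.93 = 92.55/29.93 = 3.092 mg/L.

3.09 mg/L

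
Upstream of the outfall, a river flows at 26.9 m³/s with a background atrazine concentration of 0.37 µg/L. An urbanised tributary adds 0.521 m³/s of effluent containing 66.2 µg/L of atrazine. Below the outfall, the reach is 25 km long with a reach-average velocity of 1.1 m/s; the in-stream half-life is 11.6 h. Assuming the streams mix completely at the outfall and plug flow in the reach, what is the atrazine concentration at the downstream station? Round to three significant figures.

1.11 µg/L

Flow-weighted average: C = (26.90·0.3700 + 0.5210·66.20) / 27.42 = 44.44/27.42 = 1.621 µg/L.
Travel time t = 25·1000 / 1.1 = 22730 s = 6.313 h.
Half-life 11.6 h → k = ln 2 / 11.6 = 0.05975 h⁻¹ = 1.434 d⁻¹.
Applying C = C₀e^(−kt): 1.621 × 0.6858 = 1.111 µg/L.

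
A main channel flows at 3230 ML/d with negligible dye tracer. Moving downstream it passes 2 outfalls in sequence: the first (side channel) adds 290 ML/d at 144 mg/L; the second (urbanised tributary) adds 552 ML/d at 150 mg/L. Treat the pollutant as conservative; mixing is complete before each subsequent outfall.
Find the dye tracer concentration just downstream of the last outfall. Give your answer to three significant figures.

30.6 mg/L

Outfall 1: combined Q = 3520 ML/d; C = (3230·0 + 290.0·144.0)/3520 = 11.86 mg/L.
Outfall 2: combined Q = 4072 ML/d; C = (3520·11.86 + 552.0·150.0)/4072 = 30.59 mg/L.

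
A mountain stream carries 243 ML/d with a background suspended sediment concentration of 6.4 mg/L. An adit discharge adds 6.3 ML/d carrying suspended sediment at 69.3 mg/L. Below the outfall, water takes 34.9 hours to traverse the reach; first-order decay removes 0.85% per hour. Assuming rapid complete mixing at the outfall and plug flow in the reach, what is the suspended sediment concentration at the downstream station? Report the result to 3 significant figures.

5.93 mg/L

Conservation of mass: C = (243.0·6.400 + 6.300·69.30) / 249.3 = 1992/249.3 = 7.990 mg/L.
0.85%/h lost → k = −ln(1 − 0.0085) = 0.008536 h⁻¹.
Decay over the reach: 7.990·exp(−kt) = 7.990·0.7424 = 5.931 mg/L.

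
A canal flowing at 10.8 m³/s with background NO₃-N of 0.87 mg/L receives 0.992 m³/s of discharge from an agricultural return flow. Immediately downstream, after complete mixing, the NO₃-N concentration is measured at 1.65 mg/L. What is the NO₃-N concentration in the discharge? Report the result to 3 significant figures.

Mass balance: 10.80·0.8700 + 0.9920·Cₑ = 11.79·1.650
→ Cₑ = (11.79·1.650 − 10.80·0.8700) / 0.9920 = 10.14 mg/L.

10.1 mg/L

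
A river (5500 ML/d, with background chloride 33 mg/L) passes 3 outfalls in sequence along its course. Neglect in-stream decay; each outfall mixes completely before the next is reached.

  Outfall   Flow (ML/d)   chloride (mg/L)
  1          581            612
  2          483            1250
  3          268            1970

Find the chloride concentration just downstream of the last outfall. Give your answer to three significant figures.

Below outfall 1: Q → 6081 ML/d, C = (5500·33.00 + 581.0·612.0)/6081 = 88.32 mg/L.
Below outfall 2: Q → 6564 ML/d, C = (6081·88.32 + 483.0·1250)/6564 = 173.8 mg/L.
Below outfall 3: Q → 6832 ML/d, C = (6564·173.8 + 268.0·1970)/6832 = 244.3 mg/L.

244 mg/L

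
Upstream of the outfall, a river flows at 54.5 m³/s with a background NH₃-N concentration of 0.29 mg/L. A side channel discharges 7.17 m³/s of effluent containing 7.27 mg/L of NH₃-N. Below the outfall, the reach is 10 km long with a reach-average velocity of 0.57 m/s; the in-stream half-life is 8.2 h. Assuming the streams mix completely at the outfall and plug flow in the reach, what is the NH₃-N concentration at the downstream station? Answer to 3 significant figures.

Conservation of mass: C = (54.50·0.2900 + 7.170·7.270) / 61.67 = 67.93/61.67 = 1.102 mg/L.
Travel time t = 10·1000 / 0.57 = 17540 s = 4.873 h.
Half-life 8.2 h → k = ln 2 / 8.2 = 0.08453 h⁻¹ = 2.029 d⁻¹.
Decay over the reach: 1.102·exp(−kt) = 1.102·0.6624 = 0.7296 mg/L.

0.730 mg/L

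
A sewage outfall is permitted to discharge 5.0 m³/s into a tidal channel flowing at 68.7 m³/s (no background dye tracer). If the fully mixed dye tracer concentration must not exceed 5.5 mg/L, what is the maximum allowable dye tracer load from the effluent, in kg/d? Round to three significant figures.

35000 kg/d

Mass balance at the limit: 68.70·0 + 5.000·Cₑ = 73.70·5.5 → Cₑ = 81.07 mg/L.
Load = 5.000 m³/s × 81.07 g/m³ × 86 400 s/d = 35020 kg/d.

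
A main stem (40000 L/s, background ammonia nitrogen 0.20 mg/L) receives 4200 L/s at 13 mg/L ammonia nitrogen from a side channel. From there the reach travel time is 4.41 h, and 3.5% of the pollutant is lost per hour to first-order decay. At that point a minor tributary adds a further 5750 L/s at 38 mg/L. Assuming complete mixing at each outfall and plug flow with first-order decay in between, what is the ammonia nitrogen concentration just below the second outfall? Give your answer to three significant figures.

Mixed concentration C = ΣQC/ΣQ = (40000·0.2000 + 4200·13.00) / 44200 = 62600/44200 = 1.416 mg/L; combined flow 44200 L/s.
3.5%/h lost → k = −ln(1 − 0.035) = 0.03563 h⁻¹.
First-order decay: C = 1.416·exp(−k·t) = 1.416·0.8546 = 1.210 mg/L.
Second outfall: C = (44200·1.210 + 5750·38.00)/49950 = 5.445 mg/L.

5.45 mg/L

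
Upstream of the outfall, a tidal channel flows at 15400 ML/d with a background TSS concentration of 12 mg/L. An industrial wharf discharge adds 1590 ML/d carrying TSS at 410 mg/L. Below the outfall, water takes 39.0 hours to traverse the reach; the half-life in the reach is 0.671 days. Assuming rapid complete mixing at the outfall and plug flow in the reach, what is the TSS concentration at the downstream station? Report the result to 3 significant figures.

9.19 mg/L

Mixed concentration C = ΣQC/ΣQ = (15400·12.00 + 1590·410.0) / 16990 = 836700/16990 = 49.25 mg/L.
Half-life 0.671 d → k = ln 2 / 0.671 = 1.033 d⁻¹.
Decay over the reach: 49.25·exp(−kt) = 49.25·0.1866 = 9.191 mg/L.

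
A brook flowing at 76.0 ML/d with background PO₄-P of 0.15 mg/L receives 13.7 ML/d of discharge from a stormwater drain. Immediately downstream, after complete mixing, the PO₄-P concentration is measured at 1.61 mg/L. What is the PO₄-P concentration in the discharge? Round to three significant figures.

Mass balance: 76.00·0.1500 + 13.70·Cₑ = 89.70·1.610
→ Cₑ = (89.70·1.610 − 76.00·0.1500) / 13.70 = 9.709 mg/L.

9.71 mg/L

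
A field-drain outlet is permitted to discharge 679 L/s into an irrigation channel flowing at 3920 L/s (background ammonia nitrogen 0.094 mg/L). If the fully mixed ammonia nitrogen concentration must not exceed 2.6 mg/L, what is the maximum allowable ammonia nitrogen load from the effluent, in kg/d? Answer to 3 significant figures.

1000 kg/d

Mass balance at the limit: 3920·0.09400 + 679.0·Cₑ = 4599·2.6 → Cₑ = 17.07 mg/L.
679.0 L/s = 0.6790 m³/s. Load = 0.6790 m³/s × 17.07 g/m³ × 86 400 s/d = 1001 kg/d.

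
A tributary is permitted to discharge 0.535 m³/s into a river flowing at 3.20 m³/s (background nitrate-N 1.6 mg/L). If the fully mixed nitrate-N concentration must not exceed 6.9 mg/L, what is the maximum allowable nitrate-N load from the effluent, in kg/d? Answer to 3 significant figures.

Mass balance at the limit: 3.200·1.600 + 0.5350·Cₑ = 3.735·6.9 → Cₑ = 38.60 mg/L.
Load = 0.5350 m³/s × 38.60 g/m³ × 86 400 s/d = 1784 kg/d.

1780 kg/d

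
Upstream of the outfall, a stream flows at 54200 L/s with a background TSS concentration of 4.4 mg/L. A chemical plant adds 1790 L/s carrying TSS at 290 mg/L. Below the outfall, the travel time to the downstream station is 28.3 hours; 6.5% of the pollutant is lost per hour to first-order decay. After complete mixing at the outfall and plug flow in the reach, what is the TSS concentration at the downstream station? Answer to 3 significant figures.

2.02 mg/L

Mass balance: C = (54200·4.400 + 1790·290.0) / 55990 = 757600/55990 = 13.53 mg/L.
6.5%/h lost → k = −ln(1 − 0.065) = 0.06721 h⁻¹.
First-order decay: C = 13.53·exp(−k·t) = 13.53·0.1493 = 2.020 mg/L.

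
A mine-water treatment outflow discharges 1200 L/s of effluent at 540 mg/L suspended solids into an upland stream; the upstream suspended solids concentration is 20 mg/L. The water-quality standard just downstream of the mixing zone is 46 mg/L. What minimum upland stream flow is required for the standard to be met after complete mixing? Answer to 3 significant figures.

Set C_mix = 46: (Q·20.00 + 1200·540.0) / (Q + 1200) = 46
→ Q = 1200·(540.0 − 46)/(46 − 20.00) = 22800 L/s.

22800 L/s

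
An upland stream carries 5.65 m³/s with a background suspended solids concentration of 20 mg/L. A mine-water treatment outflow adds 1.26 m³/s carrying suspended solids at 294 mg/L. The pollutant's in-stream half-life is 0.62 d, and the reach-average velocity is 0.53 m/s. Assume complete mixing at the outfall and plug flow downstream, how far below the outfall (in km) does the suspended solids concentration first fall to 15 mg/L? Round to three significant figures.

63.1 km

Flow-weighted average: C = (5.650·20.00 + 1.260·294.0) / 6.910 = 483.4/6.910 = 69.96 mg/L.
Half-life 0.62 d → k = ln 2 / 0.62 = 1.118 d⁻¹.
Set 69.96·exp(−k·t) = 15 → t = ln(69.96/15)/k = 119000 s = 33.06 h.
Distance = v·t = 0.53·119000 = 63070 m = 63.07 km.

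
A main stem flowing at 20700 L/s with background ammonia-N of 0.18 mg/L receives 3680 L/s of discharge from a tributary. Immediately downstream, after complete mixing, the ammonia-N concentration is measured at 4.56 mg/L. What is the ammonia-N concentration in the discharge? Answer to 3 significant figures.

Mass balance: 20700·0.1800 + 3680·Cₑ = 24380·4.560
→ Cₑ = (24380·4.560 − 20700·0.1800) / 3680 = 29.20 mg/L.

29.2 mg/L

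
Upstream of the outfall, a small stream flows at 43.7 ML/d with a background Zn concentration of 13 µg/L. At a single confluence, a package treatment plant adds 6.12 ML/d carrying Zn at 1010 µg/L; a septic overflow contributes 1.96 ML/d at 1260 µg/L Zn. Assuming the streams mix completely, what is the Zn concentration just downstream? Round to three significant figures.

178 µg/L

Mixed concentration C = ΣQC/ΣQ = (43.70·13.00 + 6.120·1010 + 1.960·1260) / 51.78 = 9219/51.78 = 178.0 µg/L.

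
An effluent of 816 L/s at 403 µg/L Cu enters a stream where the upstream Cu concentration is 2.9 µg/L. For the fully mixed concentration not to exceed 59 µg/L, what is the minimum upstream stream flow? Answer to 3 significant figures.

5000 L/s

Set C_mix = 59: (Q·2.900 + 816.0·403.0) / (Q + 816.0) = 59
→ Q = 816.0·(403.0 − 59)/(59 − 2.900) = 5004 L/s.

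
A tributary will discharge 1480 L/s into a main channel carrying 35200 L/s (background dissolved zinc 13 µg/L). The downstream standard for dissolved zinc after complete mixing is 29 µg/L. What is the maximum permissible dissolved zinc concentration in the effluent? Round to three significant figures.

410 µg/L

At the limit, (Qr·Cr + Qe·Cₑ)/(Qr + Qe) = 29:
Cₑ = (36680·29 − 35200·13.00) / 1480 = 409.5 µg/L.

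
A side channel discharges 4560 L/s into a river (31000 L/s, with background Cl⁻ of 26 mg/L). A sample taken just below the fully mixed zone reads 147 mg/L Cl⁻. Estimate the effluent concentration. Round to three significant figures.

970 mg/L

Mass balance: 31000·26.00 + 4560·Cₑ = 35560·147.0
→ Cₑ = (35560·147.0 − 31000·26.00) / 4560 = 969.6 mg/L.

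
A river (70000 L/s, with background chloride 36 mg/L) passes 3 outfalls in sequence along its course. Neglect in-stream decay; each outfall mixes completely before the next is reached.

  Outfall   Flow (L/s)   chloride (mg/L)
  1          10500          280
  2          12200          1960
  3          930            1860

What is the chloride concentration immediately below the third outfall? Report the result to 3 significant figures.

332 mg/L

Outfall 1: combined Q = 80500 L/s; C = (70000·36.00 + 10500·280.0)/80500 = 67.83 mg/L.
Outfall 2: combined Q = 92700 L/s; C = (80500·67.83 + 12200·1960)/92700 = 316.9 mg/L.
Outfall 3: combined Q = 93630 L/s; C = (92700·316.9 + 930.0·1860)/93630 = 332.2 mg/L.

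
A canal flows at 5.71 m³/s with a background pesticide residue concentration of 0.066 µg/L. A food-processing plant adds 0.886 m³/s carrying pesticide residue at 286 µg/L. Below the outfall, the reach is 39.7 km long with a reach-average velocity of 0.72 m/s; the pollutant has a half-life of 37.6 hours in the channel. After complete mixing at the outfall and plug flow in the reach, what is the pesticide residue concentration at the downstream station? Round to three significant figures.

29.0 µg/L

Flow-weighted average: C = (5.710·0.06600 + 0.8860·286.0) / 6.596 = 253.8/6.596 = 38.47 µg/L.
Travel time t = 39.7·1000 / 0.72 = 55140 s = 15.32 h.
Half-life 37.6 h → k = ln 2 / 37.6 = 0.01843 h⁻¹ = 0.4424 d⁻¹.
Decay over the reach: 38.47·exp(−kt) = 38.47·0.7540 = 29.01 µg/L.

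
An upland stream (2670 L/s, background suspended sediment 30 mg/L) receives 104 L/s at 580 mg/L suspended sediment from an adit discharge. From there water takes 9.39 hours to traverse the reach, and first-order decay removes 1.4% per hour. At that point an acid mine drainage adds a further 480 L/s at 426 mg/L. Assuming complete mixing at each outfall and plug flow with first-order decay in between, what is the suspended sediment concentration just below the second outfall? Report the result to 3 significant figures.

After mixing, C = (2670·30.00 + 104.0·580.0) / 2774 = 140400/2774 = 50.62 mg/L; combined flow 2774 L/s.
1.4%/h lost → k = −ln(1 − 0.014) = 0.01410 h⁻¹.
Decay over the reach: 50.62·exp(−kt) = 50.62·0.8760 = 44.34 mg/L.
At the second outfall, C = (2774·44.34 + 480.0·426.0) / (2774 + 480.0) = 100.6 mg/L.

101 mg/L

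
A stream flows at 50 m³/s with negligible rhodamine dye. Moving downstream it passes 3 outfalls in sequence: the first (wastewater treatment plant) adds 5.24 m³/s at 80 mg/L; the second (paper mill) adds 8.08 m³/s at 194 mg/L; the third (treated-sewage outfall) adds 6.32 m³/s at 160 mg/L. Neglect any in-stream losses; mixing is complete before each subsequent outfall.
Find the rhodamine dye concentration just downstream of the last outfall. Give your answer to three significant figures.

43.0 mg/L

After outfall 1: Q = 50.00 + 5.240 = 55.24 m³/s; C = (50.00·0 + 5.240·80.00)/55.24 = 7.589 mg/L.
After outfall 2: Q = 55.24 + 8.080 = 63.32 m³/s; C = (55.24·7.589 + 8.080·194.0)/63.32 = 31.38 mg/L.
After outfall 3: Q = 63.32 + 6.320 = 69.64 m³/s; C = (63.32·31.38 + 6.320·160.0)/69.64 = 43.05 mg/L.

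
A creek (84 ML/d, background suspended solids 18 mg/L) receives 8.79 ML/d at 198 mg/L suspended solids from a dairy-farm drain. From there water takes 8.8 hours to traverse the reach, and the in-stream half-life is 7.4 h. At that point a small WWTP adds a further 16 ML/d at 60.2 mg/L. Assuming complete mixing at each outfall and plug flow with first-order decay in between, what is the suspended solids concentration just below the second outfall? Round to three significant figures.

22.0 mg/L

Flow-weighted average: C = (84.00·18.00 + 8.790·198.0) / 92.79 = 3252/92.79 = 35.05 mg/L; combined flow 92.79 ML/d.
Half-life 7.4 h → k = ln 2 / 7.4 = 0.09367 h⁻¹ = 2.248 d⁻¹.
First-order decay: C = 35.05·exp(−k·t) = 35.05·0.4385 = 15.37 mg/L.
Second outfall: C = (92.79·15.37 + 16.00·60.20)/108.8 = 21.96 mg/L.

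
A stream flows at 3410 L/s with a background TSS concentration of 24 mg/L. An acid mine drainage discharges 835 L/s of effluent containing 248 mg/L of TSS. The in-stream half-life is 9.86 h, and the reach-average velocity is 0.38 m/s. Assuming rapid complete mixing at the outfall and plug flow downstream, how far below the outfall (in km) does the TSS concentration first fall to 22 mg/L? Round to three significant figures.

22.0 km

Mass balance: C = (3410·24.00 + 835.0·248.0) / 4245 = 288900/4245 = 68.06 mg/L.
Half-life 9.86 h → k = ln 2 / 9.86 = 0.07030 h⁻¹ = 1.687 d⁻¹.
Set 68.06·exp(−k·t) = 22 → t = ln(68.06/22)/k = 57830 s = 16.07 h.
Distance = v·t = 0.38·57830 = 21980 m = 21.98 km.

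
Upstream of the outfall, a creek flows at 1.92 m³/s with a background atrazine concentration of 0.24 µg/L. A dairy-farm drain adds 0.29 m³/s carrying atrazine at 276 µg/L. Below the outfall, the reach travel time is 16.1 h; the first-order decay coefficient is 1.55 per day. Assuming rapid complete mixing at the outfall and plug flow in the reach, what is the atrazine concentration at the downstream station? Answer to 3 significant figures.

12.9 µg/L

Mass balance: C = (1.920·0.2400 + 0.2900·276.0) / 2.210 = 80.50/2.210 = 36.43 µg/L.
First-order decay: C = 36.43·exp(−k·t) = 36.43·0.3535 = 12.88 µg/L.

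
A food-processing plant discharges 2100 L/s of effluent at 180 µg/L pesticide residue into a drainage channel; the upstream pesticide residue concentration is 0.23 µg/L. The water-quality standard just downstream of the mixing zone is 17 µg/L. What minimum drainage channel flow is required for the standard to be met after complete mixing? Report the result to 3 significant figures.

Set C_mix = 17: (Q·0.2300 + 2100·180.0) / (Q + 2100) = 17
→ Q = 2100·(180.0 − 17)/(17 − 0.2300) = 20410 L/s.

20400 L/s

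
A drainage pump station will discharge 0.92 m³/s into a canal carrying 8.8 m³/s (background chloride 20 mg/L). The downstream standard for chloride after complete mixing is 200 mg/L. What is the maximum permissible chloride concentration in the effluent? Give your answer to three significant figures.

1920 mg/L

At the limit, (Qr·Cr + Qe·Cₑ)/(Qr + Qe) = 200:
Cₑ = (9.720·200 − 8.800·20.00) / 0.9200 = 1922 mg/L.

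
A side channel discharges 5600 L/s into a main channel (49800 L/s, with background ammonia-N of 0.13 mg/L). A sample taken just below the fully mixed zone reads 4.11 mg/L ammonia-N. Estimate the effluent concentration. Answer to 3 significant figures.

39.5 mg/L

Mass balance: 49800·0.1300 + 5600·Cₑ = 55400·4.110
→ Cₑ = (55400·4.110 − 49800·0.1300) / 5600 = 39.50 mg/L.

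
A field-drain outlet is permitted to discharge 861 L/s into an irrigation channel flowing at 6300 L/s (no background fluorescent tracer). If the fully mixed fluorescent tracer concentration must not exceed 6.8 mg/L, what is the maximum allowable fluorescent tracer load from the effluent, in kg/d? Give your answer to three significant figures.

4210 kg/d

Mass balance at the limit: 6300·0 + 861.0·Cₑ = 7161·6.8 → Cₑ = 56.56 mg/L.
861.0 L/s = 0.8610 m³/s. Load = 0.8610 m³/s × 56.56 g/m³ × 86 400 s/d = 4207 kg/d.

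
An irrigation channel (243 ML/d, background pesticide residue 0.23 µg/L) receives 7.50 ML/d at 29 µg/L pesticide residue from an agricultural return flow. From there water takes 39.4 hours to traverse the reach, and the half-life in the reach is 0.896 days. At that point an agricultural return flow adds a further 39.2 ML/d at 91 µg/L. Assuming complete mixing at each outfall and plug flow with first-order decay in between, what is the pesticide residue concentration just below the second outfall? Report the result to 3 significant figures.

12.6 µg/L

Conservation of mass: C = (243.0·0.2300 + 7.500·29.00) / 250.5 = 273.4/250.5 = 1.091 µg/L; combined flow 250.5 ML/d.
Half-life 0.896 d → k = ln 2 / 0.896 = 0.7736 d⁻¹.
First-order decay: C = 1.091·exp(−k·t) = 1.091·0.2808 = 0.3065 µg/L.
Second outfall: C = (250.5·0.3065 + 39.20·91.00)/289.7 = 12.58 µg/L.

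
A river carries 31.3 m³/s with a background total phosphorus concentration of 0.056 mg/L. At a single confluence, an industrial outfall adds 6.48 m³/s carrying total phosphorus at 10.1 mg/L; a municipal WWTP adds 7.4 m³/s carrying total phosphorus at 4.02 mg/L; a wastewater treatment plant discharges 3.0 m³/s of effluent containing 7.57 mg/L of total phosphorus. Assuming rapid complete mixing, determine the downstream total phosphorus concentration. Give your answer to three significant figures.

2.48 mg/L

Flow-weighted average: C = (31.30·0.05600 + 6.480·10.10 + 7.400·4.020 + 3.000·7.570) / 48.18 = 119.7/48.18 = 2.484 mg/L.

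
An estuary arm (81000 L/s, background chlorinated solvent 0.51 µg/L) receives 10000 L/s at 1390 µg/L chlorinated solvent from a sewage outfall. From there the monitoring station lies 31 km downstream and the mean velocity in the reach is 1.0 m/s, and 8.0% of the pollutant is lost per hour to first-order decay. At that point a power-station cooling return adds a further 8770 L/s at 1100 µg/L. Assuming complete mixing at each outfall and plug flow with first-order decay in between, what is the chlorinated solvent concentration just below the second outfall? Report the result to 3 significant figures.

165 µg/L

Mixed concentration C = ΣQC/ΣQ = (81000·0.5100 + 10000·1390) / 91000 = 13940000/91000 = 153.2 µg/L; combined flow 91000 L/s.
Travel time t = 31·1000 / 1.0 = 31000 s = 8.611 h.
8.0%/h lost → k = −ln(1 − 0.08) = 0.08338 h⁻¹.
Decay over the reach: 153.2·exp(−kt) = 153.2·0.4877 = 74.72 µg/L.
At the second outfall, C = (91000·74.72 + 8770·1100) / (91000 + 8770) = 164.8 µg/L.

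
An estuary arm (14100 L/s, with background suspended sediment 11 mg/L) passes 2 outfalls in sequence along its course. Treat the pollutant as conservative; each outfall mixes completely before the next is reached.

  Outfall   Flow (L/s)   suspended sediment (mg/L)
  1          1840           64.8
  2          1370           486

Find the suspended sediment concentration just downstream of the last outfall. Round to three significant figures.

54.3 mg/L

Outfall 1: combined Q = 15940 L/s; C = (14100·11.00 + 1840·64.80)/15940 = 17.21 mg/L.
Outfall 2: combined Q = 17310 L/s; C = (15940·17.21 + 1370·486.0)/17310 = 54.31 mg/L.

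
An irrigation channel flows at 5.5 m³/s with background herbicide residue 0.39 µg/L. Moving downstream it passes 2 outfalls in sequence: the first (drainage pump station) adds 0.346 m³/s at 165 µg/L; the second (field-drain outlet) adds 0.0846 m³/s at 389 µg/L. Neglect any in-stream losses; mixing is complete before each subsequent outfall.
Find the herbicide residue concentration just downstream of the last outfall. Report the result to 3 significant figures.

15.5 µg/L

After outfall 1: Q = 5.500 + 0.3460 = 5.846 m³/s; C = (5.500·0.3900 + 0.3460·165.0)/5.846 = 10.13 µg/L.
After outfall 2: Q = 5.846 + 0.08460 = 5.931 m³/s; C = (5.846·10.13 + 0.08460·389.0)/5.931 = 15.54 µg/L.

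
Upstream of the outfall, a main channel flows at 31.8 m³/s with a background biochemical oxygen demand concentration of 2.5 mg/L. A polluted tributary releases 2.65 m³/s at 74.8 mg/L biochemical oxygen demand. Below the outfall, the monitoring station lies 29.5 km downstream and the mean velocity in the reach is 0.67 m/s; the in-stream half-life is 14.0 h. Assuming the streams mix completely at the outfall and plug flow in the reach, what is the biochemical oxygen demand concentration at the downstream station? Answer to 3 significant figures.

After mixing, C = (31.80·2.500 + 2.650·74.80) / 34.45 = 277.7/34.45 = 8.062 mg/L.
Travel time t = 29.5·1000 / 0.67 = 44030 s = 12.23 h.
Half-life 14.0 h → k = ln 2 / 14.0 = 0.04951 h⁻¹ = 1.188 d⁻¹.
Applying C = C₀e^(−kt): 8.062 × 0.5458 = 4.400 mg/L.

4.40 mg/L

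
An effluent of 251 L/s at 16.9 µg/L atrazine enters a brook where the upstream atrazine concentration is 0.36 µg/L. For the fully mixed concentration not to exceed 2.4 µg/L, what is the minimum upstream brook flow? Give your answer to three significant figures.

1780 L/s

Set C_mix = 2.4: (Q·0.3600 + 251.0·16.90) / (Q + 251.0) = 2.4
→ Q = 251.0·(16.90 − 2.4)/(2.4 − 0.3600) = 1784 L/s.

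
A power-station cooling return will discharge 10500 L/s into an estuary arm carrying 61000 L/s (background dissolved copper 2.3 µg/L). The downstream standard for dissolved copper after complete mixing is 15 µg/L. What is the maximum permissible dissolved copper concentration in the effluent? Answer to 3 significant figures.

88.8 µg/L

At the limit, (Qr·Cr + Qe·Cₑ)/(Qr + Qe) = 15:
Cₑ = (71500·15 − 61000·2.300) / 10500 = 88.78 µg/L.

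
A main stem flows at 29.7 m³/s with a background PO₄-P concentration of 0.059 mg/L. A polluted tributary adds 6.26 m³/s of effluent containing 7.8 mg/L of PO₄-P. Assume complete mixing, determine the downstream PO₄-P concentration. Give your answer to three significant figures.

1.41 mg/L

After mixing, C = (29.70·0.05900 + 6.260·7.800) / 35.96 = 50.58/35.96 = 1.407 mg/L.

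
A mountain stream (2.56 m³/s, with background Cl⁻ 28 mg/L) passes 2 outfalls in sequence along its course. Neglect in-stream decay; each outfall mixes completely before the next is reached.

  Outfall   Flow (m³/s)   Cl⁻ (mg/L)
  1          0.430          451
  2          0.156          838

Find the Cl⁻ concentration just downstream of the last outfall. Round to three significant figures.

Below outfall 1: Q → 2.990 m³/s, C = (2.560·28.00 + 0.4300·451.0)/2.990 = 88.83 mg/L.
Below outfall 2: Q → 3.146 m³/s, C = (2.990·88.83 + 0.1560·838.0)/3.146 = 126.0 mg/L.

126 mg/L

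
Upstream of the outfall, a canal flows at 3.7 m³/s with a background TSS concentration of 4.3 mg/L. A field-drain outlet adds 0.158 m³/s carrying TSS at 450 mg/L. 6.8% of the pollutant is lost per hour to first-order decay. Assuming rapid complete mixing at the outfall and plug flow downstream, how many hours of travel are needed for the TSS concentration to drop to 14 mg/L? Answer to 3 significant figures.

6.77 h

After mixing, C = (3.700·4.300 + 0.1580·450.0) / 3.858 = 87.01/3.858 = 22.55 mg/L.
6.8%/h lost → k = −ln(1 − 0.068) = 0.07042 h⁻¹.
22.55·exp(−k·t) = 14 → t = ln(22.55/14)/k = 24370 s = 6.771 h.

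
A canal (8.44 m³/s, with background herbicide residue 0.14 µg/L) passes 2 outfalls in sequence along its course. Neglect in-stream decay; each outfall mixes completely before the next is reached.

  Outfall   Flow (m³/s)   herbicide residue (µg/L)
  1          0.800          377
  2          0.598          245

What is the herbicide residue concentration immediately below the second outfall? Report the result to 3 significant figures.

Outfall 1: combined Q = 9.240 m³/s; C = (8.440·0.1400 + 0.8000·377.0)/9.240 = 32.77 µg/L.
Outfall 2: combined Q = 9.838 m³/s; C = (9.240·32.77 + 0.5980·245.0)/9.838 = 45.67 µg/L.

45.7 µg/L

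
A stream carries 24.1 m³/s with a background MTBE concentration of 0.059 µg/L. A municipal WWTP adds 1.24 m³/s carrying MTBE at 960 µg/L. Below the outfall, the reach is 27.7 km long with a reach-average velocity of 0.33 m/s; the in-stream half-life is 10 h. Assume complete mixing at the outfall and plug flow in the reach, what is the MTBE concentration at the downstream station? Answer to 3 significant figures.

Conservation of mass: C = (24.10·0.05900 + 1.240·960.0) / 25.34 = 1192/25.34 = 47.03 µg/L.
Travel time t = 27.7·1000 / 0.33 = 83940 s = 23.32 h.
Half-life 10 h → k = ln 2 / 10 = 0.06931 h⁻¹ = 1.664 d⁻¹.
Decay over the reach: 47.03·exp(−kt) = 47.03·0.1987 = 9.343 µg/L.

9.34 µg/L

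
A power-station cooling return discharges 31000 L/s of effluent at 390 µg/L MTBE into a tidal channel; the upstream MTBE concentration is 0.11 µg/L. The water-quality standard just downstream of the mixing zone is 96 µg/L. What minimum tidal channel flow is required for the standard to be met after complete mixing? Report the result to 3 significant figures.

Set C_mix = 96: (Q·0.1100 + 31000·390.0) / (Q + 31000) = 96
→ Q = 31000·(390.0 − 96)/(96 − 0.1100) = 95050 L/s.

95000 L/s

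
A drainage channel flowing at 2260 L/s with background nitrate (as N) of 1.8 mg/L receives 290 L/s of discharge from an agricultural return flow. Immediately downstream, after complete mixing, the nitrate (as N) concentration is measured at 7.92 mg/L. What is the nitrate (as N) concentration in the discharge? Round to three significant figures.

55.6 mg/L

Mass balance: 2260·1.800 + 290.0·Cₑ = 2550·7.920
→ Cₑ = (2550·7.920 − 2260·1.800) / 290.0 = 55.61 mg/L.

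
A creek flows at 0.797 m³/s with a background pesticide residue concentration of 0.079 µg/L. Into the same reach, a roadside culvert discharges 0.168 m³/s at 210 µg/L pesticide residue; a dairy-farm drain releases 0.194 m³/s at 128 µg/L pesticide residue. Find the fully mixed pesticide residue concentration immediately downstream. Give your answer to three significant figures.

51.9 µg/L

Mass balance: C = (0.7970·0.07900 + 0.1680·210.0 + 0.1940·128.0) / 1.159 = 60.17/1.159 = 51.92 µg/L.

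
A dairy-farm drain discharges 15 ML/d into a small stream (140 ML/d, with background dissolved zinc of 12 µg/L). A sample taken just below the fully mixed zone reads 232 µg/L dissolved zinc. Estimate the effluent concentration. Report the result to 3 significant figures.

2290 µg/L

Mass balance: 140.0·12.00 + 15.00·Cₑ = 155.0·232.0
→ Cₑ = (155.0·232.0 − 140.0·12.00) / 15.00 = 2285 µg/L.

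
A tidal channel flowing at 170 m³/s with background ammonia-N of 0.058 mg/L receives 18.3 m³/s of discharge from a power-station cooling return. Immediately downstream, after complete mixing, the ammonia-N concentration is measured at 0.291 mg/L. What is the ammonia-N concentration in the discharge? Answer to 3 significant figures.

2.46 mg/L

Mass balance: 170.0·0.05800 + 18.30·Cₑ = 188.3·0.2910
→ Cₑ = (188.3·0.2910 − 170.0·0.05800) / 18.30 = 2.455 mg/L.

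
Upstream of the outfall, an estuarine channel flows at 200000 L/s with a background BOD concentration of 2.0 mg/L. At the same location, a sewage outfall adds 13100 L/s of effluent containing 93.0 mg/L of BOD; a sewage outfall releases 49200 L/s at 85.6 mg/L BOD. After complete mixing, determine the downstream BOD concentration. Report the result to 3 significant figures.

22.2 mg/L

Mixed concentration C = ΣQC/ΣQ = (200000·2.000 + 13100·93.00 + 49200·85.60) / 262300 = 5830000/262300 = 22.23 mg/L.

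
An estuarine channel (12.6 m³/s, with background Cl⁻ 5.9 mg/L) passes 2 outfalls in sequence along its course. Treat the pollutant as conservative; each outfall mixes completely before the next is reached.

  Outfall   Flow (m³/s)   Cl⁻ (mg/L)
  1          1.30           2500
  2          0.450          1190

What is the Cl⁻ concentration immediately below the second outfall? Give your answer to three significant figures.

Outfall 1: combined Q = 13.90 m³/s; C = (12.60·5.900 + 1.300·2500)/13.90 = 239.2 mg/L.
Outfall 2: combined Q = 14.35 m³/s; C = (13.90·239.2 + 0.4500·1190)/14.35 = 269.0 mg/L.

269 mg/L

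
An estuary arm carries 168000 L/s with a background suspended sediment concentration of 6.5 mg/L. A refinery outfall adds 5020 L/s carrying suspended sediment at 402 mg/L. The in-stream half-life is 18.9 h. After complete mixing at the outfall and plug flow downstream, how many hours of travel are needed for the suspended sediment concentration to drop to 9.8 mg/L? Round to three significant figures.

16.5 h

Flow-weighted average: C = (168000·6.500 + 5020·402.0) / 173000 = 3110000/173000 = 17.98 mg/L.
Half-life 18.9 h → k = ln 2 / 18.9 = 0.03667 h⁻¹ = 0.8802 d⁻¹.
17.98·exp(−k·t) = 9.8 → t = ln(17.98/9.8)/k = 59540 s = 16.54 h.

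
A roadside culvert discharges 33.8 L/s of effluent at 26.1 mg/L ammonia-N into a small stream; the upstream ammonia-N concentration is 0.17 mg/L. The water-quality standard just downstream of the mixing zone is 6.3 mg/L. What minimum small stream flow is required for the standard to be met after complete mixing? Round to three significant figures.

Set C_mix = 6.3: (Q·0.1700 + 33.80·26.10) / (Q + 33.80) = 6.3
→ Q = 33.80·(26.10 − 6.3)/(6.3 − 0.1700) = 109.2 L/s.

109 L/s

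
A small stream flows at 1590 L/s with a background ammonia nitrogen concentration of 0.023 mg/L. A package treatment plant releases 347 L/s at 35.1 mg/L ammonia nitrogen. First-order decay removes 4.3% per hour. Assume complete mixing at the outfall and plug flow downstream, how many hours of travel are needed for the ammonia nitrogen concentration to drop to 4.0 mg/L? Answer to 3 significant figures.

10.4 h

Mass balance: C = (1590·0.02300 + 347.0·35.10) / 1937 = 12220/1937 = 6.307 mg/L.
4.3%/h lost → k = −ln(1 − 0.043) = 0.04395 h⁻¹.
6.307·exp(−k·t) = 4.0 → t = ln(6.307/4.0)/k = 37300 s = 10.36 h.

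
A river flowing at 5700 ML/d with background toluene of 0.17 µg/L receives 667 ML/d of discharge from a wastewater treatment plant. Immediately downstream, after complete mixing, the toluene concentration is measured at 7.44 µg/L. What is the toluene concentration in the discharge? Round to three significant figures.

Mass balance: 5700·0.1700 + 667.0·Cₑ = 6367·7.440
→ Cₑ = (6367·7.440 − 5700·0.1700) / 667.0 = 69.57 µg/L.

69.6 µg/L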